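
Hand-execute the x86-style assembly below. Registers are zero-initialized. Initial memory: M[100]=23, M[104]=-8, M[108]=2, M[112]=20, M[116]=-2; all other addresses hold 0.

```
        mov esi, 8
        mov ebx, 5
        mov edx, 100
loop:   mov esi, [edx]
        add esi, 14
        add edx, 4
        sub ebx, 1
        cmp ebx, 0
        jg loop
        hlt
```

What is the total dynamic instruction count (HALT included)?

mov esi, 8 → esi=8
mov ebx, 5 → ebx=5
mov edx, 100 → edx=100
mov esi, [edx] → esi=M[100]=23
add esi, 14 → esi=23+14=37
add edx, 4 → edx=100+4=104
sub ebx, 1 → ebx=5-1=4
cmp ebx, 0  (cmp 4,0)
jg loop: taken
mov esi, [edx] → esi=M[104]=-8
add esi, 14 → esi=(-8)+14=6
add edx, 4 → edx=104+4=108
sub ebx, 1 → ebx=4-1=3
cmp ebx, 0  (cmp 3,0)
jg loop: taken
mov esi, [edx] → esi=M[108]=2
add esi, 14 → esi=2+14=16
add edx, 4 → edx=108+4=112
sub ebx, 1 → ebx=3-1=2
cmp ebx, 0  (cmp 2,0)
jg loop: taken
mov esi, [edx] → esi=M[112]=20
add esi, 14 → esi=20+14=34
add edx, 4 → edx=112+4=116
sub ebx, 1 → ebx=2-1=1
cmp ebx, 0  (cmp 1,0)
jg loop: taken
mov esi, [edx] → esi=M[116]=-2
add esi, 14 → esi=(-2)+14=12
add edx, 4 → edx=116+4=120
sub ebx, 1 → ebx=1-1=0
cmp ebx, 0  (cmp 0,0)
jg loop: not taken
halt.
Total executed instructions: 34.

34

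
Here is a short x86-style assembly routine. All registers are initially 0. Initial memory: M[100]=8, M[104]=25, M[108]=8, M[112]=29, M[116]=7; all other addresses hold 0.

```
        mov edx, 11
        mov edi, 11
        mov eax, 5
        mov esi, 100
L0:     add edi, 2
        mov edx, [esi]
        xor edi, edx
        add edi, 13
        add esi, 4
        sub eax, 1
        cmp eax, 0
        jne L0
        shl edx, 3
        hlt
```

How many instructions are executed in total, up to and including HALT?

after mov edx, 11: edx=11
after mov edi, 11: edi=11
after mov eax, 5: eax=5
after mov esi, 100: esi=100
after add edi, 2: edi=11+2=13
after mov edx, [esi]: edx=M[100]=8
after xor edi, edx: edi=13^8=5
after add edi, 13: edi=5+13=18
after add esi, 4: esi=100+4=104
after sub eax, 1: eax=5-1=4
cmp eax, 0  (cmp 4,0)
jne L0: taken
after add edi, 2: edi=18+2=20
after mov edx, [esi]: edx=M[104]=25
after xor edi, edx: edi=20^25=13
after add edi, 13: edi=13+13=26
after add esi, 4: esi=104+4=108
after sub eax, 1: eax=4-1=3
cmp eax, 0  (cmp 3,0)
jne L0: taken
after add edi, 2: edi=26+2=28
after mov edx, [esi]: edx=M[108]=8
after xor edi, edx: edi=28^8=20
after add edi, 13: edi=20+13=33
after add esi, 4: esi=108+4=112
after sub eax, 1: eax=3-1=2
cmp eax, 0  (cmp 2,0)
jne L0: taken
after add edi, 2: edi=33+2=35
after mov edx, [esi]: edx=M[112]=29
after xor edi, edx: edi=35^29=62
after add edi, 13: edi=62+13=75
after add esi, 4: esi=112+4=116
after sub eax, 1: eax=2-1=1
cmp eax, 0  (cmp 1,0)
jne L0: taken
after add edi, 2: edi=75+2=77
after mov edx, [esi]: edx=M[116]=7
after xor edi, edx: edi=77^7=74
after add edi, 13: edi=74+13=87
after add esi, 4: esi=116+4=120
after sub eax, 1: eax=1-1=0
cmp eax, 0  (cmp 0,0)
jne L0: not taken
after shl edx, 3: edx=7<<3=56
halt.
Total executed instructions: 46.

46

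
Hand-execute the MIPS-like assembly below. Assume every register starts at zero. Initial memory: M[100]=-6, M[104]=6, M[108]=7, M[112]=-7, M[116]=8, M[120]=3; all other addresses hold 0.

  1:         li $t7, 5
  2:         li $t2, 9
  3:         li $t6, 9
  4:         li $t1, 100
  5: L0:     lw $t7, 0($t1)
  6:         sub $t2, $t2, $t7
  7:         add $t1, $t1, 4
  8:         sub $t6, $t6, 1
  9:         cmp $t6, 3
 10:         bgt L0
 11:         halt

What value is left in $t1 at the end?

after li $t7, 5: $t7=5
after li $t2, 9: $t2=9
after li $t6, 9: $t6=9
after li $t1, 100: $t1=100
after lw $t7, 0($t1): $t7=M[100]=-6
after sub $t2, $t2, $t7: $t2=9-(-6)=15
after add $t1, $t1, 4: $t1=100+4=104
after sub $t6, $t6, 1: $t6=9-1=8
cmp $t6, 3  (cmp 8,3)
bgt L0: taken
after lw $t7, 0($t1): $t7=M[104]=6
after sub $t2, $t2, $t7: $t2=15-6=9
after add $t1, $t1, 4: $t1=104+4=108
after sub $t6, $t6, 1: $t6=8-1=7
cmp $t6, 3  (cmp 7,3)
bgt L0: taken
after lw $t7, 0($t1): $t7=M[108]=7
after sub $t2, $t2, $t7: $t2=9-7=2
after add $t1, $t1, 4: $t1=108+4=112
after sub $t6, $t6, 1: $t6=7-1=6
cmp $t6, 3  (cmp 6,3)
bgt L0: taken
after lw $t7, 0($t1): $t7=M[112]=-7
after sub $t2, $t2, $t7: $t2=2-(-7)=9
after add $t1, $t1, 4: $t1=112+4=116
after sub $t6, $t6, 1: $t6=6-1=5
cmp $t6, 3  (cmp 5,3)
bgt L0: taken
after lw $t7, 0($t1): $t7=M[116]=8
after sub $t2, $t2, $t7: $t2=9-8=1
after add $t1, $t1, 4: $t1=116+4=120
after sub $t6, $t6, 1: $t6=5-1=4
cmp $t6, 3  (cmp 4,3)
bgt L0: taken
after lw $t7, 0($t1): $t7=M[120]=3
after sub $t2, $t2, $t7: $t2=1-3=-2
after add $t1, $t1, 4: $t1=120+4=124
after sub $t6, $t6, 1: $t6=4-1=3
cmp $t6, 3  (cmp 3,3)
bgt L0: not taken
halt.

124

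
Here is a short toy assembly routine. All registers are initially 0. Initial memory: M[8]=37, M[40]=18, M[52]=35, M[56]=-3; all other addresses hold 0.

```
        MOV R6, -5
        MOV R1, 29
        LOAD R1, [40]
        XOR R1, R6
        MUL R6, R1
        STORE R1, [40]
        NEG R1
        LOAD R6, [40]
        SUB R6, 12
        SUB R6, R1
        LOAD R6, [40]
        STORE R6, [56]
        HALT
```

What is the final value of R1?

23

MOV R6, -5 → R6=-5
MOV R1, 29 → R1=29
LOAD R1, [40] → R1=M[40]=18
XOR R1, R6 → R1=18^(-5)=-23
MUL R6, R1 → R6=(-5)*(-23)=115
STORE R1, [40] → M[40]=-23
NEG R1 → R1=-(-23)=23
LOAD R6, [40] → R6=M[40]=-23
SUB R6, 12 → R6=(-23)-12=-35
SUB R6, R1 → R6=(-35)-23=-58
LOAD R6, [40] → R6=M[40]=-23
STORE R6, [56] → M[56]=-23
halt.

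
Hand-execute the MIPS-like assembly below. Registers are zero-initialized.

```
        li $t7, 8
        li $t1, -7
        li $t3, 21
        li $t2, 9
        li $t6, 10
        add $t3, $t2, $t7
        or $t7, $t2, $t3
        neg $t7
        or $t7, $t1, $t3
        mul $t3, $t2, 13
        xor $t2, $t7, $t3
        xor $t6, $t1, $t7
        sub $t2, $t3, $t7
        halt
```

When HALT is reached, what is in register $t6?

0

li $t7, 8 → $t7=8
li $t1, -7 → $t1=-7
li $t3, 21 → $t3=21
li $t2, 9 → $t2=9
li $t6, 10 → $t6=10
add $t3, $t2, $t7 → $t3=9+8=17
or $t7, $t2, $t3 → $t7=9|17=25
neg $t7 → $t7=-(25)=-25
or $t7, $t1, $t3 → $t7=(-7)|17=-7
mul $t3, $t2, 13 → $t3=9*13=117
xor $t2, $t7, $t3 → $t2=(-7)^117=-116
xor $t6, $t1, $t7 → $t6=(-7)^(-7)=0
sub $t2, $t3, $t7 → $t2=117-(-7)=124
halt.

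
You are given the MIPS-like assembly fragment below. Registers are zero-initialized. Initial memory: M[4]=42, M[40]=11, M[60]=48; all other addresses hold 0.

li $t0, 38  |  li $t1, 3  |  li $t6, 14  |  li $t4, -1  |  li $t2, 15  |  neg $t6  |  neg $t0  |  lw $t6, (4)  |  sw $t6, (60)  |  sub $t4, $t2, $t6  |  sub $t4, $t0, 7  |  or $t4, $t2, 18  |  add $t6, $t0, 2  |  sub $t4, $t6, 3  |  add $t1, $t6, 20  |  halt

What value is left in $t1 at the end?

-16

after li $t0, 38: $t0=38
after li $t1, 3: $t1=3
after li $t6, 14: $t6=14
after li $t4, -1: $t4=-1
after li $t2, 15: $t2=15
after neg $t6: $t6=-(14)=-14
after neg $t0: $t0=-(38)=-38
after lw $t6, (4): $t6=M[4]=42
sw $t6, (60) → M[60]=42
after sub $t4, $t2, $t6: $t4=15-42=-27
after sub $t4, $t0, 7: $t4=(-38)-7=-45
after or $t4, $t2, 18: $t4=15|18=31
after add $t6, $t0, 2: $t6=(-38)+2=-36
after sub $t4, $t6, 3: $t4=(-36)-3=-39
after add $t1, $t6, 20: $t1=(-36)+20=-16
halt.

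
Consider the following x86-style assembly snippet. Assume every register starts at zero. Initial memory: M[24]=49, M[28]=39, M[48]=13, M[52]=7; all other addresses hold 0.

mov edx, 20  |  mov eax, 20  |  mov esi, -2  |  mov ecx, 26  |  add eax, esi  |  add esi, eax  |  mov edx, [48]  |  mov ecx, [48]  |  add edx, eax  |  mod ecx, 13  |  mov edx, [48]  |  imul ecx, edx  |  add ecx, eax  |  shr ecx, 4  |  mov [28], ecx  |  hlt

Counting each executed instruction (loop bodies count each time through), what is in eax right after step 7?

edx=20
eax=20
esi=-2
ecx=26
eax=20+(-2)=18
esi=(-2)+18=16
edx=M[48]=13
After step 7: eax = 18.

18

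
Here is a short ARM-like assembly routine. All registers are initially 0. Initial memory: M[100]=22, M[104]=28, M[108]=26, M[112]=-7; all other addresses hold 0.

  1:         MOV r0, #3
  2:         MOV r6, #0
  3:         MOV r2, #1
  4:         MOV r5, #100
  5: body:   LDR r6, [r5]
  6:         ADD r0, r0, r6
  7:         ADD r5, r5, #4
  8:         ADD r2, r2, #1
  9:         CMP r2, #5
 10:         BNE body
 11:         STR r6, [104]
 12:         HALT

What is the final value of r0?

72

r0=3
r6=0
r2=1
r5=100
r6=M[100]=22
r0=3+22=25
r5=100+4=104
r2=1+1=2
CMP r2, #5  (cmp 2,5)
BNE body: taken
r6=M[104]=28
r0=25+28=53
r5=104+4=108
r2=2+1=3
CMP r2, #5  (cmp 3,5)
BNE body: taken
r6=M[108]=26
r0=53+26=79
r5=108+4=112
r2=3+1=4
CMP r2, #5  (cmp 4,5)
BNE body: taken
r6=M[112]=-7
r0=79+(-7)=72
r5=112+4=116
r2=4+1=5
CMP r2, #5  (cmp 5,5)
BNE body: not taken
STR r6, [104] → M[104]=-7
halt.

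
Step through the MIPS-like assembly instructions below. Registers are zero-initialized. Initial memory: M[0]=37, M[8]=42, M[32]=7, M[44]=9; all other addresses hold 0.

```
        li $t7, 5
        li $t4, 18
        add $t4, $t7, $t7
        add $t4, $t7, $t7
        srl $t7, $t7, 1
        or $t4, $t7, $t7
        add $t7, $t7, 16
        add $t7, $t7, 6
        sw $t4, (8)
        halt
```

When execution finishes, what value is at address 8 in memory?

2

li $t7, 5 → $t7=5
li $t4, 18 → $t4=18
add $t4, $t7, $t7 → $t4=5+5=10
add $t4, $t7, $t7 → $t4=5+5=10
srl $t7, $t7, 1 → $t7=5>>1=2
or $t4, $t7, $t7 → $t4=2|2=2
add $t7, $t7, 16 → $t7=2+16=18
add $t7, $t7, 6 → $t7=18+6=24
sw $t4, (8) → M[8]=2
halt.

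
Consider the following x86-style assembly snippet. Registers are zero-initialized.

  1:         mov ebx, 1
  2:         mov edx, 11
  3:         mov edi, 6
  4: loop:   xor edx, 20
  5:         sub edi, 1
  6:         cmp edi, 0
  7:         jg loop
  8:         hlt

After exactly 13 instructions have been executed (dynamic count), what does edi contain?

3

mov ebx, 1 → ebx=1
mov edx, 11 → edx=11
mov edi, 6 → edi=6
xor edx, 20 → edx=11^20=31
sub edi, 1 → edi=6-1=5
cmp edi, 0  (cmp 5,0)
jg loop: taken
xor edx, 20 → edx=31^20=11
sub edi, 1 → edi=5-1=4
cmp edi, 0  (cmp 4,0)
jg loop: taken
xor edx, 20 → edx=11^20=31
sub edi, 1 → edi=4-1=3
After step 13: edi = 3.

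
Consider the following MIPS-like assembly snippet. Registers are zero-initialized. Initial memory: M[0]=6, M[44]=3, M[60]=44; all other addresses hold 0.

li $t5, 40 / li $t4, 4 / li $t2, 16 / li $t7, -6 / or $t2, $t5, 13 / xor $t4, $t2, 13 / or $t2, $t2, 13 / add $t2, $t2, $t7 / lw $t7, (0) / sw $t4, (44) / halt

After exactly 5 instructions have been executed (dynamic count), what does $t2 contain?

$t5=40
$t4=4
$t2=16
$t7=-6
$t2=40|13=45
After step 5: $t2 = 45.

45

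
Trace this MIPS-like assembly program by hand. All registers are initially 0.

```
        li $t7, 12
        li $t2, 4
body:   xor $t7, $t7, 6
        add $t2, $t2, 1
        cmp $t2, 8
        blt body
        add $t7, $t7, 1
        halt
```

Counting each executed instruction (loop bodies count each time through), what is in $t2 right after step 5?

$t7=12
$t2=4
$t7=12^6=10
$t2=4+1=5
cmp $t2, 8  (cmp 5,8)
After step 5: $t2 = 5.

5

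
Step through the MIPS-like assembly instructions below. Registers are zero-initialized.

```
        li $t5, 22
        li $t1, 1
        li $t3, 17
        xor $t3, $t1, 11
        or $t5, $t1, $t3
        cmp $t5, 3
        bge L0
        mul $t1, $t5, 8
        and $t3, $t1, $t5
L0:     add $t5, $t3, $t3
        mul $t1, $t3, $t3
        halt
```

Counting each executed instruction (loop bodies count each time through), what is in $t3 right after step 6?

10

$t5=22
$t1=1
$t3=17
$t3=1^11=10
$t5=1|10=11
cmp $t5, 3  (cmp 11,3)
After step 6: $t3 = 10.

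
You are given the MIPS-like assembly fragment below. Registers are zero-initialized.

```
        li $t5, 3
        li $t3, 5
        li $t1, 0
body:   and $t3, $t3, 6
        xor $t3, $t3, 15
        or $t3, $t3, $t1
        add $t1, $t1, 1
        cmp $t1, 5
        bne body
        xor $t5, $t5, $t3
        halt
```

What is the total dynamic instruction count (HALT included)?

35

after li $t5, 3: $t5=3
after li $t3, 5: $t3=5
after li $t1, 0: $t1=0
after and $t3, $t3, 6: $t3=5&6=4
after xor $t3, $t3, 15: $t3=4^15=11
after or $t3, $t3, $t1: $t3=11|0=11
after add $t1, $t1, 1: $t1=0+1=1
cmp $t1, 5  (cmp 1,5)
bne body: taken
after and $t3, $t3, 6: $t3=11&6=2
after xor $t3, $t3, 15: $t3=2^15=13
after or $t3, $t3, $t1: $t3=13|1=13
after add $t1, $t1, 1: $t1=1+1=2
cmp $t1, 5  (cmp 2,5)
bne body: taken
after and $t3, $t3, 6: $t3=13&6=4
after xor $t3, $t3, 15: $t3=4^15=11
after or $t3, $t3, $t1: $t3=11|2=11
after add $t1, $t1, 1: $t1=2+1=3
cmp $t1, 5  (cmp 3,5)
bne body: taken
after and $t3, $t3, 6: $t3=11&6=2
after xor $t3, $t3, 15: $t3=2^15=13
after or $t3, $t3, $t1: $t3=13|3=15
after add $t1, $t1, 1: $t1=3+1=4
cmp $t1, 5  (cmp 4,5)
bne body: taken
after and $t3, $t3, 6: $t3=15&6=6
after xor $t3, $t3, 15: $t3=6^15=9
after or $t3, $t3, $t1: $t3=9|4=13
after add $t1, $t1, 1: $t1=4+1=5
cmp $t1, 5  (cmp 5,5)
bne body: not taken
after xor $t5, $t5, $t3: $t5=3^13=14
halt.
Total executed instructions: 35.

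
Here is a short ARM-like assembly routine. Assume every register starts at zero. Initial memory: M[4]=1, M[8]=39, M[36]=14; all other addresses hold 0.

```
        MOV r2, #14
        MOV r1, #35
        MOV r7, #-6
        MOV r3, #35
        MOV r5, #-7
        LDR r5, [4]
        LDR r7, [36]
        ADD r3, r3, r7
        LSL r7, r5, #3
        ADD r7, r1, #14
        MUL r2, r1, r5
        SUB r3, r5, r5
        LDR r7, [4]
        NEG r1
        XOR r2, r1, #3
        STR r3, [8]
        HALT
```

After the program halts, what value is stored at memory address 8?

0

r2=14
r1=35
r7=-6
r3=35
r5=-7
r5=M[4]=1
r7=M[36]=14
r3=35+14=49
r7=1<<3=8
r7=35+14=49
r2=35*1=35
r3=1-1=0
r7=M[4]=1
r1=-(35)=-35
r2=(-35)^3=-34
STR r3, [8] → M[8]=0
halt.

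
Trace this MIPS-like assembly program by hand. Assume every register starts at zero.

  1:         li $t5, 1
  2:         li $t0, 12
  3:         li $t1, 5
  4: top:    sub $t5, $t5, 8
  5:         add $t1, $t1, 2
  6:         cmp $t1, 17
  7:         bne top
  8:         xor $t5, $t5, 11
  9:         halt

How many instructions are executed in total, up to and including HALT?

li $t5, 1 → $t5=1
li $t0, 12 → $t0=12
li $t1, 5 → $t1=5
sub $t5, $t5, 8 → $t5=1-8=-7
add $t1, $t1, 2 → $t1=5+2=7
cmp $t1, 17  (cmp 7,17)
bne top: taken
sub $t5, $t5, 8 → $t5=(-7)-8=-15
add $t1, $t1, 2 → $t1=7+2=9
cmp $t1, 17  (cmp 9,17)
bne top: taken
sub $t5, $t5, 8 → $t5=(-15)-8=-23
add $t1, $t1, 2 → $t1=9+2=11
cmp $t1, 17  (cmp 11,17)
bne top: taken
sub $t5, $t5, 8 → $t5=(-23)-8=-31
add $t1, $t1, 2 → $t1=11+2=13
cmp $t1, 17  (cmp 13,17)
bne top: taken
sub $t5, $t5, 8 → $t5=(-31)-8=-39
add $t1, $t1, 2 → $t1=13+2=15
cmp $t1, 17  (cmp 15,17)
bne top: taken
sub $t5, $t5, 8 → $t5=(-39)-8=-47
add $t1, $t1, 2 → $t1=15+2=17
cmp $t1, 17  (cmp 17,17)
bne top: not taken
xor $t5, $t5, 11 → $t5=(-47)^11=-38
halt.
Total executed instructions: 29.

29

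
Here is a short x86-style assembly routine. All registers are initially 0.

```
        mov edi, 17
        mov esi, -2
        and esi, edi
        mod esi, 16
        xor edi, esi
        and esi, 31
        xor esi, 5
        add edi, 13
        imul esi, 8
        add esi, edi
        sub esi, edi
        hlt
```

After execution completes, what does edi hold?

30

edi=17
esi=-2
esi=(-2)&17=16
esi=16%16=0
edi=17^0=17
esi=0&31=0
esi=0^5=5
edi=17+13=30
esi=5*8=40
esi=40+30=70
esi=70-30=40
halt.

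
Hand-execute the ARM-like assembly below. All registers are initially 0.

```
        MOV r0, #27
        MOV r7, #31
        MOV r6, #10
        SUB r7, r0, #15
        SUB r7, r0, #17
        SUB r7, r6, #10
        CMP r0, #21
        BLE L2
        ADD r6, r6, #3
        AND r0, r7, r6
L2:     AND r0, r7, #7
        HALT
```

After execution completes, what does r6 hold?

13

r0=27
r7=31
r6=10
r7=27-15=12
r7=27-17=10
r7=10-10=0
CMP r0, #21  (cmp 27,21)
BLE L2: not taken
r6=10+3=13
r0=0&13=0
r0=0&7=0
halt.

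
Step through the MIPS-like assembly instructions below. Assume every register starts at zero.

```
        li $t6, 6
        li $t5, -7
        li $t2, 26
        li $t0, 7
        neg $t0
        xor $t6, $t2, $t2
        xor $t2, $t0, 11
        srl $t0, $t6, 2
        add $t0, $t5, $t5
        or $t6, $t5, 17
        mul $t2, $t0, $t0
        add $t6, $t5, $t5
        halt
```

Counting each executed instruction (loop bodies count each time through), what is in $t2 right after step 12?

196

$t6=6
$t5=-7
$t2=26
$t0=7
$t0=-(7)=-7
$t6=26^26=0
$t2=(-7)^11=-14
$t0=0>>2=0
$t0=(-7)+(-7)=-14
$t6=(-7)|17=-7
$t2=(-14)*(-14)=196
$t6=(-7)+(-7)=-14
After step 12: $t2 = 196.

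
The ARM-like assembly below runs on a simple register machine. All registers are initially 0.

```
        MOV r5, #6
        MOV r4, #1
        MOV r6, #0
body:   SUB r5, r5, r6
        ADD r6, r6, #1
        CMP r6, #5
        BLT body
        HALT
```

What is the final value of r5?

-4

r5=6
r4=1
r6=0
r5=6-0=6
r6=0+1=1
CMP r6, #5  (cmp 1,5)
BLT body: taken
r5=6-1=5
r6=1+1=2
CMP r6, #5  (cmp 2,5)
BLT body: taken
r5=5-2=3
r6=2+1=3
CMP r6, #5  (cmp 3,5)
BLT body: taken
r5=3-3=0
r6=3+1=4
CMP r6, #5  (cmp 4,5)
BLT body: taken
r5=0-4=-4
r6=4+1=5
CMP r6, #5  (cmp 5,5)
BLT body: not taken
halt.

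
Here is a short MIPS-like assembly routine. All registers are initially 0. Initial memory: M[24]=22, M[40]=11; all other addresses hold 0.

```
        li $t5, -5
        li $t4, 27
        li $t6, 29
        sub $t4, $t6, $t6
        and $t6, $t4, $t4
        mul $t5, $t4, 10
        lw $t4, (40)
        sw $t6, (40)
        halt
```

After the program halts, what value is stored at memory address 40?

$t5=-5
$t4=27
$t6=29
$t4=29-29=0
$t6=0&0=0
$t5=0*10=0
$t4=M[40]=11
sw $t6, (40) → M[40]=0
halt.

0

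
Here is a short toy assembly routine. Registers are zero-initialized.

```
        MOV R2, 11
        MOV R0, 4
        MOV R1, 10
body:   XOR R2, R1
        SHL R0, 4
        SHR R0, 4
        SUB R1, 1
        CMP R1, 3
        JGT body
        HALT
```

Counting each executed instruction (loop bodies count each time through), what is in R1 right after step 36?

MOV R2, 11 → R2=11
MOV R0, 4 → R0=4
MOV R1, 10 → R1=10
XOR R2, R1 → R2=11^10=1
SHL R0, 4 → R0=4<<4=64
SHR R0, 4 → R0=64>>4=4
SUB R1, 1 → R1=10-1=9
CMP R1, 3  (cmp 9,3)
JGT body: taken
XOR R2, R1 → R2=1^9=8
SHL R0, 4 → R0=4<<4=64
SHR R0, 4 → R0=64>>4=4
SUB R1, 1 → R1=9-1=8
CMP R1, 3  (cmp 8,3)
JGT body: taken
XOR R2, R1 → R2=8^8=0
SHL R0, 4 → R0=4<<4=64
SHR R0, 4 → R0=64>>4=4
SUB R1, 1 → R1=8-1=7
CMP R1, 3  (cmp 7,3)
JGT body: taken
XOR R2, R1 → R2=0^7=7
SHL R0, 4 → R0=4<<4=64
SHR R0, 4 → R0=64>>4=4
SUB R1, 1 → R1=7-1=6
CMP R1, 3  (cmp 6,3)
JGT body: taken
XOR R2, R1 → R2=7^6=1
SHL R0, 4 → R0=4<<4=64
SHR R0, 4 → R0=64>>4=4
SUB R1, 1 → R1=6-1=5
CMP R1, 3  (cmp 5,3)
JGT body: taken
XOR R2, R1 → R2=1^5=4
SHL R0, 4 → R0=4<<4=64
SHR R0, 4 → R0=64>>4=4
After step 36: R1 = 5.

5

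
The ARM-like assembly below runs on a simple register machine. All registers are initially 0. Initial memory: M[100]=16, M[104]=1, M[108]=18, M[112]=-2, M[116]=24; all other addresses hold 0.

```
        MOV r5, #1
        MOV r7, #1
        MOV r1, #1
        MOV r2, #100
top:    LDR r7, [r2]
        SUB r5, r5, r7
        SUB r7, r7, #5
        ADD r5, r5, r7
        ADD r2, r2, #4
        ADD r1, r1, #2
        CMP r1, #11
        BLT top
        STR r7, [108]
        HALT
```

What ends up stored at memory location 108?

19

after MOV r5, #1: r5=1
after MOV r7, #1: r7=1
after MOV r1, #1: r1=1
after MOV r2, #100: r2=100
after LDR r7, [r2]: r7=M[100]=16
after SUB r5, r5, r7: r5=1-16=-15
after SUB r7, r7, #5: r7=16-5=11
after ADD r5, r5, r7: r5=(-15)+11=-4
after ADD r2, r2, #4: r2=100+4=104
after ADD r1, r1, #2: r1=1+2=3
CMP r1, #11  (cmp 3,11)
BLT top: taken
after LDR r7, [r2]: r7=M[104]=1
after SUB r5, r5, r7: r5=(-4)-1=-5
after SUB r7, r7, #5: r7=1-5=-4
after ADD r5, r5, r7: r5=(-5)+(-4)=-9
after ADD r2, r2, #4: r2=104+4=108
after ADD r1, r1, #2: r1=3+2=5
CMP r1, #11  (cmp 5,11)
BLT top: taken
after LDR r7, [r2]: r7=M[108]=18
after SUB r5, r5, r7: r5=(-9)-18=-27
after SUB r7, r7, #5: r7=18-5=13
after ADD r5, r5, r7: r5=(-27)+13=-14
after ADD r2, r2, #4: r2=108+4=112
after ADD r1, r1, #2: r1=5+2=7
CMP r1, #11  (cmp 7,11)
BLT top: taken
after LDR r7, [r2]: r7=M[112]=-2
after SUB r5, r5, r7: r5=(-14)-(-2)=-12
after SUB r7, r7, #5: r7=(-2)-5=-7
after ADD r5, r5, r7: r5=(-12)+(-7)=-19
after ADD r2, r2, #4: r2=112+4=116
after ADD r1, r1, #2: r1=7+2=9
CMP r1, #11  (cmp 9,11)
BLT top: taken
after LDR r7, [r2]: r7=M[116]=24
after SUB r5, r5, r7: r5=(-19)-24=-43
after SUB r7, r7, #5: r7=24-5=19
after ADD r5, r5, r7: r5=(-43)+19=-24
after ADD r2, r2, #4: r2=116+4=120
after ADD r1, r1, #2: r1=9+2=11
CMP r1, #11  (cmp 11,11)
BLT top: not taken
STR r7, [108] → M[108]=19
halt.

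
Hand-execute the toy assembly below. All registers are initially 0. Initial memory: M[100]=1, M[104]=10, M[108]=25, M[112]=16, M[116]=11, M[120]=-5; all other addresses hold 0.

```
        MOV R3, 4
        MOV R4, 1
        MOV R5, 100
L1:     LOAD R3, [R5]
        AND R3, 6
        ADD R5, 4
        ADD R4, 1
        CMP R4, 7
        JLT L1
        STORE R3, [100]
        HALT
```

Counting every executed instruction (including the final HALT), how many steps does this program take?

41

R3=4
R4=1
R5=100
R3=M[100]=1
R3=1&6=0
R5=100+4=104
R4=1+1=2
CMP R4, 7  (cmp 2,7)
JLT L1: taken
R3=M[104]=10
R3=10&6=2
R5=104+4=108
R4=2+1=3
CMP R4, 7  (cmp 3,7)
JLT L1: taken
R3=M[108]=25
R3=25&6=0
R5=108+4=112
R4=3+1=4
CMP R4, 7  (cmp 4,7)
JLT L1: taken
R3=M[112]=16
R3=16&6=0
R5=112+4=116
R4=4+1=5
CMP R4, 7  (cmp 5,7)
JLT L1: taken
R3=M[116]=11
R3=11&6=2
R5=116+4=120
R4=5+1=6
CMP R4, 7  (cmp 6,7)
JLT L1: taken
R3=M[120]=-5
R3=(-5)&6=2
R5=120+4=124
R4=6+1=7
CMP R4, 7  (cmp 7,7)
JLT L1: not taken
STORE R3, [100] → M[100]=2
halt.
Total executed instructions: 41.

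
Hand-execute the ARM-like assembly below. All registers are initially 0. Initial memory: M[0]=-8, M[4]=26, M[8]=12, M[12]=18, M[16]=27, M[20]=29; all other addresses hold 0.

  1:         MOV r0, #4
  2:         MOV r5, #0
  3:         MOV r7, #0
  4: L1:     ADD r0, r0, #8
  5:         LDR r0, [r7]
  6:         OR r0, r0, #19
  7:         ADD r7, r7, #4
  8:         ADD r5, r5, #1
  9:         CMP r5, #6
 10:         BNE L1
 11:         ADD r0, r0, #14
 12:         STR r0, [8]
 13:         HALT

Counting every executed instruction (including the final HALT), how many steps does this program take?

after MOV r0, #4: r0=4
after MOV r5, #0: r5=0
after MOV r7, #0: r7=0
after ADD r0, r0, #8: r0=4+8=12
after LDR r0, [r7]: r0=M[0]=-8
after OR r0, r0, #19: r0=(-8)|19=-5
after ADD r7, r7, #4: r7=0+4=4
after ADD r5, r5, #1: r5=0+1=1
CMP r5, #6  (cmp 1,6)
BNE L1: taken
after ADD r0, r0, #8: r0=(-5)+8=3
after LDR r0, [r7]: r0=M[4]=26
after OR r0, r0, #19: r0=26|19=27
after ADD r7, r7, #4: r7=4+4=8
after ADD r5, r5, #1: r5=1+1=2
CMP r5, #6  (cmp 2,6)
BNE L1: taken
after ADD r0, r0, #8: r0=27+8=35
after LDR r0, [r7]: r0=M[8]=12
after OR r0, r0, #19: r0=12|19=31
after ADD r7, r7, #4: r7=8+4=12
after ADD r5, r5, #1: r5=2+1=3
CMP r5, #6  (cmp 3,6)
BNE L1: taken
after ADD r0, r0, #8: r0=31+8=39
after LDR r0, [r7]: r0=M[12]=18
after OR r0, r0, #19: r0=18|19=19
after ADD r7, r7, #4: r7=12+4=16
after ADD r5, r5, #1: r5=3+1=4
CMP r5, #6  (cmp 4,6)
BNE L1: taken
after ADD r0, r0, #8: r0=19+8=27
after LDR r0, [r7]: r0=M[16]=27
after OR r0, r0, #19: r0=27|19=27
after ADD r7, r7, #4: r7=16+4=20
after ADD r5, r5, #1: r5=4+1=5
CMP r5, #6  (cmp 5,6)
BNE L1: taken
after ADD r0, r0, #8: r0=27+8=35
after LDR r0, [r7]: r0=M[20]=29
after OR r0, r0, #19: r0=29|19=31
after ADD r7, r7, #4: r7=20+4=24
after ADD r5, r5, #1: r5=5+1=6
CMP r5, #6  (cmp 6,6)
BNE L1: not taken
after ADD r0, r0, #14: r0=31+14=45
STR r0, [8] → M[8]=45
halt.
Total executed instructions: 48.

48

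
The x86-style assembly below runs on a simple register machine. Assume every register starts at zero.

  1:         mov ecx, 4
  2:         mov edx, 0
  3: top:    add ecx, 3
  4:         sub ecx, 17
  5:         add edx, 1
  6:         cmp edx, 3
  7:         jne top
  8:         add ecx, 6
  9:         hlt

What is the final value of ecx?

mov ecx, 4 → ecx=4
mov edx, 0 → edx=0
add ecx, 3 → ecx=4+3=7
sub ecx, 17 → ecx=7-17=-10
add edx, 1 → edx=0+1=1
cmp edx, 3  (cmp 1,3)
jne top: taken
add ecx, 3 → ecx=(-10)+3=-7
sub ecx, 17 → ecx=(-7)-17=-24
add edx, 1 → edx=1+1=2
cmp edx, 3  (cmp 2,3)
jne top: taken
add ecx, 3 → ecx=(-24)+3=-21
sub ecx, 17 → ecx=(-21)-17=-38
add edx, 1 → edx=2+1=3
cmp edx, 3  (cmp 3,3)
jne top: not taken
add ecx, 6 → ecx=(-38)+6=-32
halt.

-32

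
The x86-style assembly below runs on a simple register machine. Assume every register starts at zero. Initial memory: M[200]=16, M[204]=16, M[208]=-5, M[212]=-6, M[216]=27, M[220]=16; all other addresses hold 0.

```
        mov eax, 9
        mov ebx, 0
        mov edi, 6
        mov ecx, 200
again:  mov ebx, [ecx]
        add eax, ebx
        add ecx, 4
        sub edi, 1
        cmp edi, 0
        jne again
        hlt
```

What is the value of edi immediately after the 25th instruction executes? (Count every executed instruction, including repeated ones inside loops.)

3

eax=9
ebx=0
edi=6
ecx=200
ebx=M[200]=16
eax=9+16=25
ecx=200+4=204
edi=6-1=5
cmp edi, 0  (cmp 5,0)
jne again: taken
ebx=M[204]=16
eax=25+16=41
ecx=204+4=208
edi=5-1=4
cmp edi, 0  (cmp 4,0)
jne again: taken
ebx=M[208]=-5
eax=41+(-5)=36
ecx=208+4=212
edi=4-1=3
cmp edi, 0  (cmp 3,0)
jne again: taken
ebx=M[212]=-6
eax=36+(-6)=30
ecx=212+4=216
After step 25: edi = 3.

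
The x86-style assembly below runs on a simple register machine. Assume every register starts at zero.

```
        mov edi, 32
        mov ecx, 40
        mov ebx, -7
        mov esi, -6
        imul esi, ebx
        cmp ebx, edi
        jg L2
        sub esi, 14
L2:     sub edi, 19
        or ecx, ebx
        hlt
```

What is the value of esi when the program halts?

28

after mov edi, 32: edi=32
after mov ecx, 40: ecx=40
after mov ebx, -7: ebx=-7
after mov esi, -6: esi=-6
after imul esi, ebx: esi=(-6)*(-7)=42
cmp ebx, edi  (cmp -7,32)
jg L2: not taken
after sub esi, 14: esi=42-14=28
after sub edi, 19: edi=32-19=13
after or ecx, ebx: ecx=40|(-7)=-7
halt.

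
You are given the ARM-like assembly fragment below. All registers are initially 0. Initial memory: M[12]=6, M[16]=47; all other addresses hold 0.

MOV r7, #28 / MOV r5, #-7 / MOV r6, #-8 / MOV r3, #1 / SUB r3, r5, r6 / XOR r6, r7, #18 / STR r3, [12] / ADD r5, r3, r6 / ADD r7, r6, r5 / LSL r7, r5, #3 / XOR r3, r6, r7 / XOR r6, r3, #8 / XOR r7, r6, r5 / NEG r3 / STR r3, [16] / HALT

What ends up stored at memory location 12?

r7=28
r5=-7
r6=-8
r3=1
r3=(-7)-(-8)=1
r6=28^18=14
STR r3, [12] → M[12]=1
r5=1+14=15
r7=14+15=29
r7=15<<3=120
r3=14^120=118
r6=118^8=126
r7=126^15=113
r3=-(118)=-118
STR r3, [16] → M[16]=-118
halt.

1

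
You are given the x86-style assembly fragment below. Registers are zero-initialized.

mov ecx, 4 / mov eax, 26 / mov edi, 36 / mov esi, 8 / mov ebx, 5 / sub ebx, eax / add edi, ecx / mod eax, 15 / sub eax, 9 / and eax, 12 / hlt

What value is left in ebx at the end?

after mov ecx, 4: ecx=4
after mov eax, 26: eax=26
after mov edi, 36: edi=36
after mov esi, 8: esi=8
after mov ebx, 5: ebx=5
after sub ebx, eax: ebx=5-26=-21
after add edi, ecx: edi=36+4=40
after mod eax, 15: eax=26%15=11
after sub eax, 9: eax=11-9=2
after and eax, 12: eax=2&12=0
halt.

-21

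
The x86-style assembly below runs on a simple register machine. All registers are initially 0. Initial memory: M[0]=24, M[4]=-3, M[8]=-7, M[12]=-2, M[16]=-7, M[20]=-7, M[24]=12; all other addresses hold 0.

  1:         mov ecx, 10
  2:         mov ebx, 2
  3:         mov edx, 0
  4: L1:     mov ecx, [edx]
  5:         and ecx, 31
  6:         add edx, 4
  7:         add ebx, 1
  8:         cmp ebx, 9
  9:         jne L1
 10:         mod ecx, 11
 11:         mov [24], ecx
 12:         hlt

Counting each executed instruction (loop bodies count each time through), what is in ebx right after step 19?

after mov ecx, 10: ecx=10
after mov ebx, 2: ebx=2
after mov edx, 0: edx=0
after mov ecx, [edx]: ecx=M[0]=24
after and ecx, 31: ecx=24&31=24
after add edx, 4: edx=0+4=4
after add ebx, 1: ebx=2+1=3
cmp ebx, 9  (cmp 3,9)
jne L1: taken
after mov ecx, [edx]: ecx=M[4]=-3
after and ecx, 31: ecx=(-3)&31=29
after add edx, 4: edx=4+4=8
after add ebx, 1: ebx=3+1=4
cmp ebx, 9  (cmp 4,9)
jne L1: taken
after mov ecx, [edx]: ecx=M[8]=-7
after and ecx, 31: ecx=(-7)&31=25
after add edx, 4: edx=8+4=12
after add ebx, 1: ebx=4+1=5
After step 19: ebx = 5.

5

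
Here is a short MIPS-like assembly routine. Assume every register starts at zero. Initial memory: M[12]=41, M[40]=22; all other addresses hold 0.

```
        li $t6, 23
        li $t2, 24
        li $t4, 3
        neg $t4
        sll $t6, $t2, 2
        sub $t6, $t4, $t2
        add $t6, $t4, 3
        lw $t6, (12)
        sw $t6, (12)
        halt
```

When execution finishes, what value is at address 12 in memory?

after li $t6, 23: $t6=23
after li $t2, 24: $t2=24
after li $t4, 3: $t4=3
after neg $t4: $t4=-(3)=-3
after sll $t6, $t2, 2: $t6=24<<2=96
after sub $t6, $t4, $t2: $t6=(-3)-24=-27
after add $t6, $t4, 3: $t6=(-3)+3=0
after lw $t6, (12): $t6=M[12]=41
sw $t6, (12) → M[12]=41
halt.

41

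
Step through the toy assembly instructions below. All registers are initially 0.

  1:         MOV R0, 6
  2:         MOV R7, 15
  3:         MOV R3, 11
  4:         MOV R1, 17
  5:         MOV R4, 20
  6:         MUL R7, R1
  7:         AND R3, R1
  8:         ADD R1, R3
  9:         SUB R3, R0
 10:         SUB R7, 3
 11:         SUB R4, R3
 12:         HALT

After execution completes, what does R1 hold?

18

R0=6
R7=15
R3=11
R1=17
R4=20
R7=15*17=255
R3=11&17=1
R1=17+1=18
R3=1-6=-5
R7=255-3=252
R4=20-(-5)=25
halt.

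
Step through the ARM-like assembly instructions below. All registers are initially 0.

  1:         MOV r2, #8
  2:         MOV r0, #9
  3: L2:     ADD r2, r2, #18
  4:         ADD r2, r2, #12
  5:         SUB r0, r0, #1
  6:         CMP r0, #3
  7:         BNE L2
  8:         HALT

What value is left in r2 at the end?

r2=8
r0=9
r2=8+18=26
r2=26+12=38
r0=9-1=8
CMP r0, #3  (cmp 8,3)
BNE L2: taken
r2=38+18=56
r2=56+12=68
r0=8-1=7
CMP r0, #3  (cmp 7,3)
BNE L2: taken
r2=68+18=86
r2=86+12=98
r0=7-1=6
CMP r0, #3  (cmp 6,3)
BNE L2: taken
r2=98+18=116
r2=116+12=128
r0=6-1=5
CMP r0, #3  (cmp 5,3)
BNE L2: taken
r2=128+18=146
r2=146+12=158
r0=5-1=4
CMP r0, #3  (cmp 4,3)
BNE L2: taken
r2=158+18=176
r2=176+12=188
r0=4-1=3
CMP r0, #3  (cmp 3,3)
BNE L2: not taken
halt.

188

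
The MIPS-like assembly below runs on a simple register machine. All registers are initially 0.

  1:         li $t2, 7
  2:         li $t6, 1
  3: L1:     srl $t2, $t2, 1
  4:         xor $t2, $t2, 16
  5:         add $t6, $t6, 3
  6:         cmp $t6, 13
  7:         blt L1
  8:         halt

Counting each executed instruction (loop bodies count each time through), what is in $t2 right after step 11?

after li $t2, 7: $t2=7
after li $t6, 1: $t6=1
after srl $t2, $t2, 1: $t2=7>>1=3
after xor $t2, $t2, 16: $t2=3^16=19
after add $t6, $t6, 3: $t6=1+3=4
cmp $t6, 13  (cmp 4,13)
blt L1: taken
after srl $t2, $t2, 1: $t2=19>>1=9
after xor $t2, $t2, 16: $t2=9^16=25
after add $t6, $t6, 3: $t6=4+3=7
cmp $t6, 13  (cmp 7,13)
After step 11: $t2 = 25.

25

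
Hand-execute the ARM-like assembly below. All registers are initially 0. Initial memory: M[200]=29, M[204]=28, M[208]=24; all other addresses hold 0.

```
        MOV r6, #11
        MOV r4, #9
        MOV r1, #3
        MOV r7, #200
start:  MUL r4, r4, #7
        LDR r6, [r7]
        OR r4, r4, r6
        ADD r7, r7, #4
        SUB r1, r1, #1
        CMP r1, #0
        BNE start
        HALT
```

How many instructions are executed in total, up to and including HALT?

26

r6=11
r4=9
r1=3
r7=200
r4=9*7=63
r6=M[200]=29
r4=63|29=63
r7=200+4=204
r1=3-1=2
CMP r1, #0  (cmp 2,0)
BNE start: taken
r4=63*7=441
r6=M[204]=28
r4=441|28=445
r7=204+4=208
r1=2-1=1
CMP r1, #0  (cmp 1,0)
BNE start: taken
r4=445*7=3115
r6=M[208]=24
r4=3115|24=3131
r7=208+4=212
r1=1-1=0
CMP r1, #0  (cmp 0,0)
BNE start: not taken
halt.
Total executed instructions: 26.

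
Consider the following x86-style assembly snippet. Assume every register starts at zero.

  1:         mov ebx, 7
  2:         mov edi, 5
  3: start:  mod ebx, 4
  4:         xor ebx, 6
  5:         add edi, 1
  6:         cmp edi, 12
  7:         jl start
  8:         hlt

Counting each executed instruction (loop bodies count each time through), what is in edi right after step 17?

8

mov ebx, 7 → ebx=7
mov edi, 5 → edi=5
mod ebx, 4 → ebx=7%4=3
xor ebx, 6 → ebx=3^6=5
add edi, 1 → edi=5+1=6
cmp edi, 12  (cmp 6,12)
jl start: taken
mod ebx, 4 → ebx=5%4=1
xor ebx, 6 → ebx=1^6=7
add edi, 1 → edi=6+1=7
cmp edi, 12  (cmp 7,12)
jl start: taken
mod ebx, 4 → ebx=7%4=3
xor ebx, 6 → ebx=3^6=5
add edi, 1 → edi=7+1=8
cmp edi, 12  (cmp 8,12)
jl start: taken
After step 17: edi = 8.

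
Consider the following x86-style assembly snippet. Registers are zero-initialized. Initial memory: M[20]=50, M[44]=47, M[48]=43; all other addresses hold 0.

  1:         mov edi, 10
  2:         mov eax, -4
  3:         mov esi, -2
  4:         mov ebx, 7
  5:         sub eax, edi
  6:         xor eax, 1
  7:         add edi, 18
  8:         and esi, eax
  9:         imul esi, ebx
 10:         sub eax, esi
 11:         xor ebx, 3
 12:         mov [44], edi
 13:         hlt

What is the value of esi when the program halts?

-98

after mov edi, 10: edi=10
after mov eax, -4: eax=-4
after mov esi, -2: esi=-2
after mov ebx, 7: ebx=7
after sub eax, edi: eax=(-4)-10=-14
after xor eax, 1: eax=(-14)^1=-13
after add edi, 18: edi=10+18=28
after and esi, eax: esi=(-2)&(-13)=-14
after imul esi, ebx: esi=(-14)*7=-98
after sub eax, esi: eax=(-13)-(-98)=85
after xor ebx, 3: ebx=7^3=4
mov [44], edi → M[44]=28
halt.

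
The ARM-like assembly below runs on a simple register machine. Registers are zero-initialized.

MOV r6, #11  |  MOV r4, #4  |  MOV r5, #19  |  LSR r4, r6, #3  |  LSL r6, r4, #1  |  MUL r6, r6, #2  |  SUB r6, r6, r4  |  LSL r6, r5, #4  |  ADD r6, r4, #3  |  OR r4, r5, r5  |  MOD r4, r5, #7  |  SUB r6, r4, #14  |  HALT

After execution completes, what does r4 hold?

after MOV r6, #11: r6=11
after MOV r4, #4: r4=4
after MOV r5, #19: r5=19
after LSR r4, r6, #3: r4=11>>3=1
after LSL r6, r4, #1: r6=1<<1=2
after MUL r6, r6, #2: r6=2*2=4
after SUB r6, r6, r4: r6=4-1=3
after LSL r6, r5, #4: r6=19<<4=304
after ADD r6, r4, #3: r6=1+3=4
after OR r4, r5, r5: r4=19|19=19
after MOD r4, r5, #7: r4=19%7=5
after SUB r6, r4, #14: r6=5-14=-9
halt.

5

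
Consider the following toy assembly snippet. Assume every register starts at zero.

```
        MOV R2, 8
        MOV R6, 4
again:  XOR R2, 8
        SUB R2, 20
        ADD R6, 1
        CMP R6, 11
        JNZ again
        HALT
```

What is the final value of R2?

R2=8
R6=4
R2=8^8=0
R2=0-20=-20
R6=4+1=5
CMP R6, 11  (cmp 5,11)
JNZ again: taken
R2=(-20)^8=-28
R2=(-28)-20=-48
R6=5+1=6
CMP R6, 11  (cmp 6,11)
JNZ again: taken
R2=(-48)^8=-40
R2=(-40)-20=-60
R6=6+1=7
CMP R6, 11  (cmp 7,11)
JNZ again: taken
R2=(-60)^8=-52
R2=(-52)-20=-72
R6=7+1=8
CMP R6, 11  (cmp 8,11)
JNZ again: taken
R2=(-72)^8=-80
R2=(-80)-20=-100
R6=8+1=9
CMP R6, 11  (cmp 9,11)
JNZ again: taken
R2=(-100)^8=-108
R2=(-108)-20=-128
R6=9+1=10
CMP R6, 11  (cmp 10,11)
JNZ again: taken
R2=(-128)^8=-120
R2=(-120)-20=-140
R6=10+1=11
CMP R6, 11  (cmp 11,11)
JNZ again: not taken
halt.

-140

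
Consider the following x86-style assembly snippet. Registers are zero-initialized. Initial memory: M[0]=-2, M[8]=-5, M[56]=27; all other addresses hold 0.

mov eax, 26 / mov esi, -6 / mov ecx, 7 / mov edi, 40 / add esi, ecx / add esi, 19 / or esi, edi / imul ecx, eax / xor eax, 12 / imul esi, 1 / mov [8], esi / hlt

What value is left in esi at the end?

60

after mov eax, 26: eax=26
after mov esi, -6: esi=-6
after mov ecx, 7: ecx=7
after mov edi, 40: edi=40
after add esi, ecx: esi=(-6)+7=1
after add esi, 19: esi=1+19=20
after or esi, edi: esi=20|40=60
after imul ecx, eax: ecx=7*26=182
after xor eax, 12: eax=26^12=22
after imul esi, 1: esi=60*1=60
mov [8], esi → M[8]=60
halt.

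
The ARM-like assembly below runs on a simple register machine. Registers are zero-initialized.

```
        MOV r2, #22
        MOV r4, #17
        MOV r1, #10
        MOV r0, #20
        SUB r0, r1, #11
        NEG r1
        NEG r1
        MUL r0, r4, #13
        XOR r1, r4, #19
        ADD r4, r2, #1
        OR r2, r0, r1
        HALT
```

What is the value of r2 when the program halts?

after MOV r2, #22: r2=22
after MOV r4, #17: r4=17
after MOV r1, #10: r1=10
after MOV r0, #20: r0=20
after SUB r0, r1, #11: r0=10-11=-1
after NEG r1: r1=-(10)=-10
after NEG r1: r1=-(-10)=10
after MUL r0, r4, #13: r0=17*13=221
after XOR r1, r4, #19: r1=17^19=2
after ADD r4, r2, #1: r4=22+1=23
after OR r2, r0, r1: r2=221|2=223
halt.

223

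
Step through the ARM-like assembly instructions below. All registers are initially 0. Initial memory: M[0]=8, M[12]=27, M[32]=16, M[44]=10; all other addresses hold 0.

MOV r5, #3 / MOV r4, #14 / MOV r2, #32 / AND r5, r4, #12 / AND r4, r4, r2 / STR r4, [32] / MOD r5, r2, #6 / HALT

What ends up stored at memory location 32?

MOV r5, #3 → r5=3
MOV r4, #14 → r4=14
MOV r2, #32 → r2=32
AND r5, r4, #12 → r5=14&12=12
AND r4, r4, r2 → r4=14&32=0
STR r4, [32] → M[32]=0
MOD r5, r2, #6 → r5=32%6=2
halt.

0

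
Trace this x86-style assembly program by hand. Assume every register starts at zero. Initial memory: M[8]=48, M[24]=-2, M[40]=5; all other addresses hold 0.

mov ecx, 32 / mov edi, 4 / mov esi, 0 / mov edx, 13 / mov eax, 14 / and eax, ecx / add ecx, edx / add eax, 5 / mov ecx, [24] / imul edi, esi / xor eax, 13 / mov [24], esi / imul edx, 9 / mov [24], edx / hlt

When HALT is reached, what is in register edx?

117

mov ecx, 32 → ecx=32
mov edi, 4 → edi=4
mov esi, 0 → esi=0
mov edx, 13 → edx=13
mov eax, 14 → eax=14
and eax, ecx → eax=14&32=0
add ecx, edx → ecx=32+13=45
add eax, 5 → eax=0+5=5
mov ecx, [24] → ecx=M[24]=-2
imul edi, esi → edi=4*0=0
xor eax, 13 → eax=5^13=8
mov [24], esi → M[24]=0
imul edx, 9 → edx=13*9=117
mov [24], edx → M[24]=117
halt.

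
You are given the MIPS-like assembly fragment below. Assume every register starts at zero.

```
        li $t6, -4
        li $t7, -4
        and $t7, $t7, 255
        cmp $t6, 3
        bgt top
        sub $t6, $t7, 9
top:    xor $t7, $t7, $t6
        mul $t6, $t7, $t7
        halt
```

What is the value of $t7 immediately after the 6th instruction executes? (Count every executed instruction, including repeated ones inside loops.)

li $t6, -4 → $t6=-4
li $t7, -4 → $t7=-4
and $t7, $t7, 255 → $t7=(-4)&255=252
cmp $t6, 3  (cmp -4,3)
bgt top: not taken
sub $t6, $t7, 9 → $t6=252-9=243
After step 6: $t7 = 252.

252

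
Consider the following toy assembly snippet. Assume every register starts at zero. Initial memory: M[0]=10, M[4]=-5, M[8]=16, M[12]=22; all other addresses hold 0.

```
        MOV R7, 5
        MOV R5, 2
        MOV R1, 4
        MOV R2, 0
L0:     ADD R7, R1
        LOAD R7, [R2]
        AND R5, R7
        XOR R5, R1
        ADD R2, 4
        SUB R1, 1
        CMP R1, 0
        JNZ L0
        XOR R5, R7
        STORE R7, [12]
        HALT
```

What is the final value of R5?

21

MOV R7, 5 → R7=5
MOV R5, 2 → R5=2
MOV R1, 4 → R1=4
MOV R2, 0 → R2=0
ADD R7, R1 → R7=5+4=9
LOAD R7, [R2] → R7=M[0]=10
AND R5, R7 → R5=2&10=2
XOR R5, R1 → R5=2^4=6
ADD R2, 4 → R2=0+4=4
SUB R1, 1 → R1=4-1=3
CMP R1, 0  (cmp 3,0)
JNZ L0: taken
ADD R7, R1 → R7=10+3=13
LOAD R7, [R2] → R7=M[4]=-5
AND R5, R7 → R5=6&(-5)=2
XOR R5, R1 → R5=2^3=1
ADD R2, 4 → R2=4+4=8
SUB R1, 1 → R1=3-1=2
CMP R1, 0  (cmp 2,0)
JNZ L0: taken
ADD R7, R1 → R7=(-5)+2=-3
LOAD R7, [R2] → R7=M[8]=16
AND R5, R7 → R5=1&16=0
XOR R5, R1 → R5=0^2=2
ADD R2, 4 → R2=8+4=12
SUB R1, 1 → R1=2-1=1
CMP R1, 0  (cmp 1,0)
JNZ L0: taken
ADD R7, R1 → R7=16+1=17
LOAD R7, [R2] → R7=M[12]=22
AND R5, R7 → R5=2&22=2
XOR R5, R1 → R5=2^1=3
ADD R2, 4 → R2=12+4=16
SUB R1, 1 → R1=1-1=0
CMP R1, 0  (cmp 0,0)
JNZ L0: not taken
XOR R5, R7 → R5=3^22=21
STORE R7, [12] → M[12]=22
halt.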